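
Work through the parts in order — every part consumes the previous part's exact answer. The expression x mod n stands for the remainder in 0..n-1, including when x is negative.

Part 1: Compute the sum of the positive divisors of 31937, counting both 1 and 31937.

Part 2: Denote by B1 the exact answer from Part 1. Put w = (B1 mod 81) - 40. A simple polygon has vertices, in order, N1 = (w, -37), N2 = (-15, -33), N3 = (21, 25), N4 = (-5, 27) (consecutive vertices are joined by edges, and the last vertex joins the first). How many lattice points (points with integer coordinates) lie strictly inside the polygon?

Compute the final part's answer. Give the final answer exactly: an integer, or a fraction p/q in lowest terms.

886

Part 1: 31937 = 109 * 293; sigma = (1 + 109) * (1 + 293) = 110 * 294 = 32340; answer 32340
Part 2: B1 = 32340; w = -19; cross terms: (-19*-33 - -15*-37)=72, (-15*25 - 21*-33)=318, (21*27 - -5*25)=692, (-5*-37 - -19*27)=698; twice the area = |1780| = 1780; area = 890; boundary points = 4 + 2 + 2 + 2 = 10; strictly interior points = area - boundary/2 + 1 = 886; answer 886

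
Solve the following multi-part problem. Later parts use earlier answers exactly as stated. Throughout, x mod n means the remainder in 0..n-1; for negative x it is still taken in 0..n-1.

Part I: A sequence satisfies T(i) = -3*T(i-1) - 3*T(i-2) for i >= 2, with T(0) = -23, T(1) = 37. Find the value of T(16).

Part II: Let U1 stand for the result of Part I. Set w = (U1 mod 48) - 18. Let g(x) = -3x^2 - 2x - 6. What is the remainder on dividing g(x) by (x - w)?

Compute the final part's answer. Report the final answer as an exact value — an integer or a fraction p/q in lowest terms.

Part I: T(2) = -3*(37) - 3*(-23) = -42; iterating: T(2)=-42, T(3)=15, T(4)=81, T(5)=-288, T(6)=621, T(7)=-999, T(8)=1134, T(9)=-405, T(10)=-2187, T(11)=7776, T(12)=-16767, T(13)=26973, T(14)=-30618, T(15)=10935, T(16)=59049; answer 59049
Part II: U1 = 59049; w = -9; remainder = value at the root: -3*(-9)^2 - 2*(-9)^1 - 6 = (-243) + (18) + (-6) = -231; answer -231

-231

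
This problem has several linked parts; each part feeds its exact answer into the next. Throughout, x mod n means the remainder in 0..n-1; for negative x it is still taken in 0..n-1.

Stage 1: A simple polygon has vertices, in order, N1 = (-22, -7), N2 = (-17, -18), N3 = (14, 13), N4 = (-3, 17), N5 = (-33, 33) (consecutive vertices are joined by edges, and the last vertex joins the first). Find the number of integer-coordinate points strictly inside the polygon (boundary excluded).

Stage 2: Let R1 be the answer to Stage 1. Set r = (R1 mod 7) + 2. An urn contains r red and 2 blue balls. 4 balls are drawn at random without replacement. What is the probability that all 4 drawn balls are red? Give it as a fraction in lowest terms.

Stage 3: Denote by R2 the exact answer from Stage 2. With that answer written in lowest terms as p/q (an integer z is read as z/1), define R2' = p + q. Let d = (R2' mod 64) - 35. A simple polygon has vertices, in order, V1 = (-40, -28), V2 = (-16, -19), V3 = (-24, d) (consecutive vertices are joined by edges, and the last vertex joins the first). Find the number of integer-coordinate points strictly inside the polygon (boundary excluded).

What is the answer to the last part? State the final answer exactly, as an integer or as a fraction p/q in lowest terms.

111

Stage 1: cross terms: (-22*-18 - -17*-7)=277, (-17*13 - 14*-18)=31, (14*17 - -3*13)=277, (-3*33 - -33*17)=462, (-33*-7 - -22*33)=957; twice the area = |2004| = 2004; area = 1002; boundary points = 1 + 31 + 1 + 2 + 1 = 36; strictly interior points = area - boundary/2 + 1 = 985; answer 985
Stage 2: R1 = 985; r = 7; total draws C(9,4) = 126; favorable C(7,4) = 35; P = 5/18; answer 5/18
Stage 3: R2 = 5/18; threaded value p + q = 23; d = -12; cross terms: (-40*-19 - -16*-28)=312, (-16*-12 - -24*-19)=-264, (-24*-28 - -40*-12)=192; twice the area = |240| = 240; area = 120; boundary points = 3 + 1 + 16 = 20; strictly interior points = area - boundary/2 + 1 = 111; answer 111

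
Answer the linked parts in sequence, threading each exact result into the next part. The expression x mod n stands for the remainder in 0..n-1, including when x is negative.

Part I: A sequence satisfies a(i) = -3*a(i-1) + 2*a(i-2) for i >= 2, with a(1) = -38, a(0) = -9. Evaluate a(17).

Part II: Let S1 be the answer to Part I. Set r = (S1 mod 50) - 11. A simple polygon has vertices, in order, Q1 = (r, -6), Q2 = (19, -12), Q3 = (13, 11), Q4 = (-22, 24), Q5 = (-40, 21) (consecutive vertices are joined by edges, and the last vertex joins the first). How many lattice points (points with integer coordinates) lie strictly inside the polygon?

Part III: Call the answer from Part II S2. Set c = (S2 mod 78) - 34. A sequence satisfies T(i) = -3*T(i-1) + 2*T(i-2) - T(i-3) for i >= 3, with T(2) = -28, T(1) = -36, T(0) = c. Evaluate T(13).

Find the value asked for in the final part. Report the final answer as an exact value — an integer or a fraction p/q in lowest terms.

7148804

Part I: a(2) = -3*(-38) + 2*(-9) = 96; iterating: a(2)=96, a(3)=-364, a(4)=1284, a(5)=-4580, a(6)=16308, a(7)=-58084, a(8)=206868, a(9)=-736772, a(10)=2624052, a(11)=-9345700, a(12)=33285204, a(13)=-118547012, a(14)=422211444, a(15)=-1503728356, a(16)=5355607956, a(17)=-19074280580; answer -19074280580
Part II: S1 = -19074280580; r = 9; cross terms: (9*-12 - 19*-6)=6, (19*11 - 13*-12)=365, (13*24 - -22*11)=554, (-22*21 - -40*24)=498, (-40*-6 - 9*21)=51; twice the area = |1474| = 1474; area = 737; boundary points = 2 + 1 + 1 + 3 + 1 = 8; strictly interior points = area - boundary/2 + 1 = 734; answer 734
Part III: S2 = 734; c = -2; T(3) = -3*(-28) + 2*(-36) - 1*(-2) = 14; iterating: T(3)=14, T(4)=-62, T(5)=242, T(6)=-864, T(7)=3138, T(8)=-11384, T(9)=41292, T(10)=-149782, T(11)=543314, T(12)=-1970798, T(13)=7148804; answer 7148804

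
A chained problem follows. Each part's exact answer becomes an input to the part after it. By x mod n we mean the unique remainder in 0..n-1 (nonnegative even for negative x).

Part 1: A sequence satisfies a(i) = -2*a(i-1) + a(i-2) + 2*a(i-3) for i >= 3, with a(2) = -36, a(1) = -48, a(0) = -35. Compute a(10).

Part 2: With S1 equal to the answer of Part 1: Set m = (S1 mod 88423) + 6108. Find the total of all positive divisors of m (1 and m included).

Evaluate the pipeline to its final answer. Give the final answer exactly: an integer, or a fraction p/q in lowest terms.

Part 1: a(3) = -2*(-36) + 1*(-48) + 2*(-35) = -46; iterating: a(3)=-46, a(4)=-40, a(5)=-38, a(6)=-56, a(7)=-6, a(8)=-120, a(9)=122, a(10)=-376; answer -376
Part 2: S1 = -376; m = 94155; 94155 = 3 * 5 * 6277; sigma = (1 + 3) * (1 + 5) * (1 + 6277) = 4 * 6 * 6278 = 150672; answer 150672

150672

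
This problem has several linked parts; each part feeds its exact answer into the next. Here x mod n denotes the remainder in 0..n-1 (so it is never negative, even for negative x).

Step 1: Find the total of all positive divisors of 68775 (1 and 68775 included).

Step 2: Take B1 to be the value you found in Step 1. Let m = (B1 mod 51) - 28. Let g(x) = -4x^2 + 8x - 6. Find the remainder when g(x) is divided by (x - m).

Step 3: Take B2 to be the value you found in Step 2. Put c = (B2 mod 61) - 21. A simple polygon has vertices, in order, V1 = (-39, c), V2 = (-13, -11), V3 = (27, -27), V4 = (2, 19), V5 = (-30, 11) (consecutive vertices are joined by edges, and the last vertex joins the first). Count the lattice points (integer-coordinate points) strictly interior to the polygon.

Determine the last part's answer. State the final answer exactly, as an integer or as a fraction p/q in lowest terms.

Step 1: 68775 = 3 * 5^2 * 7 * 131; sigma = (1 + 3) * (1 + 5 + 25) * (1 + 7) * (1 + 131) = 4 * 31 * 8 * 132 = 130944; answer 130944
Step 2: B1 = 130944; m = -1; remainder = value at the root: -4*(-1)^2 + 8*(-1)^1 - 6 = (-4) + (-8) + (-6) = -18; answer -18
Step 3: B2 = -18; c = 22; cross terms: (-39*-11 - -13*22)=715, (-13*-27 - 27*-11)=648, (27*19 - 2*-27)=567, (2*11 - -30*19)=592, (-30*22 - -39*11)=-231; twice the area = |2291| = 2291; area = 2291/2; boundary points = 1 + 8 + 1 + 8 + 1 = 19; strictly interior points = area - boundary/2 + 1 = 1137; answer 1137

1137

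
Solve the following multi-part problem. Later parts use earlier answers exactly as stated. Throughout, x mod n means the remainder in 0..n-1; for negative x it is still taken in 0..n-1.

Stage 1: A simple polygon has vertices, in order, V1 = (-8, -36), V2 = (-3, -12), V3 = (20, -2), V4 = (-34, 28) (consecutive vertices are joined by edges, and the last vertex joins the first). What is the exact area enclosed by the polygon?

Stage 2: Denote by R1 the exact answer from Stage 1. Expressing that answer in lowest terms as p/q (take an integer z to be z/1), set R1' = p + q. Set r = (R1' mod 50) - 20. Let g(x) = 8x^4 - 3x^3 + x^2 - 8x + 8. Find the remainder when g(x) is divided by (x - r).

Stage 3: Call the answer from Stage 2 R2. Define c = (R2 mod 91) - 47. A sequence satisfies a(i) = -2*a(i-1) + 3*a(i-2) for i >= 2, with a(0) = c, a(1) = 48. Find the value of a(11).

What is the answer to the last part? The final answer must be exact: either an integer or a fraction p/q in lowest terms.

Stage 1: cross terms: (-8*-12 - -3*-36)=-12, (-3*-2 - 20*-12)=246, (20*28 - -34*-2)=492, (-34*-36 - -8*28)=1448; twice the area = |2174| = 2174; area = 1087; answer 1087
Stage 2: R1 = 1087; threaded value p + q = 1088; r = 18; remainder = value at the root: 8*(18)^4 - 3*(18)^3 + 1*(18)^2 - 8*(18)^1 + 8 = (839808) + (-17496) + (324) + (-144) + (8) = 822500; answer 822500
Stage 3: R2 = 822500; c = -5; a(2) = -2*(48) + 3*(-5) = -111; iterating: a(2)=-111, a(3)=366, a(4)=-1065, a(5)=3228, a(6)=-9651, a(7)=28986, a(8)=-86925, a(9)=260808, a(10)=-782391, a(11)=2347206; answer 2347206

2347206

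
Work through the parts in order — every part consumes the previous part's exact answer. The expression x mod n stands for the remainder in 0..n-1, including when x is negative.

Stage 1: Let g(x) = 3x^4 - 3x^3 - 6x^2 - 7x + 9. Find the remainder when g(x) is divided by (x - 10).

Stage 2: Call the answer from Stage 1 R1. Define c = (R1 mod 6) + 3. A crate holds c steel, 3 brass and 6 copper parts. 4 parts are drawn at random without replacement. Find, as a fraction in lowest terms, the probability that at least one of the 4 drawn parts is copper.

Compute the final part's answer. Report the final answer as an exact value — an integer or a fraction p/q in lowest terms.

205/238

Stage 1: remainder = value at the root: 3*(10)^4 - 3*(10)^3 - 6*(10)^2 - 7*(10)^1 + 9 = (30000) + (-3000) + (-600) + (-70) + (9) = 26339; answer 26339
Stage 2: R1 = 26339; c = 8; total draws C(17,4) = 2380; complement C(11,4) = 330; favorable 2380 - 330 = 2050; P = 205/238; answer 205/238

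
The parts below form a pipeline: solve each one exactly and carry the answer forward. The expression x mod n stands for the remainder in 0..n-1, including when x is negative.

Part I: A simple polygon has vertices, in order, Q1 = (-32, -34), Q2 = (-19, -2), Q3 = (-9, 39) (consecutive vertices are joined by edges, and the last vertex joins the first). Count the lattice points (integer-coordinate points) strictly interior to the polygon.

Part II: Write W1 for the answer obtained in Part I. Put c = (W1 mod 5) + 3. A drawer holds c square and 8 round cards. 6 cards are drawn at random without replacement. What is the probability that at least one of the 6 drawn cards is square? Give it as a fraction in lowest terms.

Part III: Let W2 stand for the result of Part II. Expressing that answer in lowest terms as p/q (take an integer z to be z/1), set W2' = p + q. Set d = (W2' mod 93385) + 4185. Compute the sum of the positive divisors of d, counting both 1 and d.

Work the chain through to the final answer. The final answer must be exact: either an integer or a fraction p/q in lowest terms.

8424

Part I: cross terms: (-32*-2 - -19*-34)=-582, (-19*39 - -9*-2)=-759, (-9*-34 - -32*39)=1554; twice the area = |213| = 213; area = 213/2; boundary points = 1 + 1 + 1 = 3; strictly interior points = area - boundary/2 + 1 = 106; answer 106
Part II: W1 = 106; c = 4; total draws C(12,6) = 924; complement C(8,6) = 28; favorable 924 - 28 = 896; P = 32/33; answer 32/33
Part III: W2 = 32/33; threaded value p + q = 65; d = 4250; 4250 = 2 * 5^3 * 17; sigma = (1 + 2) * (1 + 5 + 25 + 125) * (1 + 17) = 3 * 156 * 18 = 8424; answer 8424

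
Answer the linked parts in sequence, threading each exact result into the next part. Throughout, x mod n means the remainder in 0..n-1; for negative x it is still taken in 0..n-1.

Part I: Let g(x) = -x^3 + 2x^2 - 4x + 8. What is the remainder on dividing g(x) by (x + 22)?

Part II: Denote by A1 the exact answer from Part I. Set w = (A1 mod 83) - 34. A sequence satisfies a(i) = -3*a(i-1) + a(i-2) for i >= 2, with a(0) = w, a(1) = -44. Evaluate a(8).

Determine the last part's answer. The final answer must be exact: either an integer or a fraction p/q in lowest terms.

143063

Part I: remainder = value at the root: -1*(-22)^3 + 2*(-22)^2 - 4*(-22)^1 + 8 = (10648) + (968) + (88) + (8) = 11712; answer 11712
Part II: A1 = 11712; w = -25; a(2) = -3*(-44) + 1*(-25) = 107; iterating: a(2)=107, a(3)=-365, a(4)=1202, a(5)=-3971, a(6)=13115, a(7)=-43316, a(8)=143063; answer 143063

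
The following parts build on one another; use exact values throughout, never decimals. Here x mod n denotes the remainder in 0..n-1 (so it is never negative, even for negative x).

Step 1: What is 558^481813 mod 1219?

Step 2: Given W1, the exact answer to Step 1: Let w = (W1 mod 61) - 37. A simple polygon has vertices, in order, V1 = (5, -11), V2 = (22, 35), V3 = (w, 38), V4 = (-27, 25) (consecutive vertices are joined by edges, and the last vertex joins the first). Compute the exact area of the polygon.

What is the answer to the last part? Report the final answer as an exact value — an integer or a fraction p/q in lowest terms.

Step 1: squarings mod 1219: 558^1=558, 558^2=519, 558^4=1181, 558^8=225, 558^16=646, 558^32=418, 558^64=407, 558^128=1084, 558^256=1159, 558^512=1162, 558^1024=811, 558^2048=680, 558^4096=399, 558^8192=731, 558^16384=439, 558^32768=119, 558^65536=752, 558^131072=1107, 558^262144=354; 558^481813 = 558^1 * 558^4 * 558^16 * 558^512 * 558^2048 * 558^4096 * 558^16384 * 558^65536 * 558^131072 * 558^262144 = 680 (mod 1219); answer 680
Step 2: W1 = 680; w = -28; cross terms: (5*35 - 22*-11)=417, (22*38 - -28*35)=1816, (-28*25 - -27*38)=326, (-27*-11 - 5*25)=172; twice the area = |2731| = 2731; area = 2731/2; answer 2731/2

2731/2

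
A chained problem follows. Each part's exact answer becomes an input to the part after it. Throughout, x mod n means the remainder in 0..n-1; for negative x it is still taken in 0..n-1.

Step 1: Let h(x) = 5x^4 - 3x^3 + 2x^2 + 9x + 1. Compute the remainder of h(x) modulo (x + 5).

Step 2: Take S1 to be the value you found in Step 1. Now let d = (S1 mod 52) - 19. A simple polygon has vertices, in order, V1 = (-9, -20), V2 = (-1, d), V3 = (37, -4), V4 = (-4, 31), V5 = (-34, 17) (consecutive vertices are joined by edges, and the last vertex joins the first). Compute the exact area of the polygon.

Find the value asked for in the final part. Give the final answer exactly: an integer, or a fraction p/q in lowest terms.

Step 1: remainder = value at the root: 5*(-5)^4 - 3*(-5)^3 + 2*(-5)^2 + 9*(-5)^1 + 1 = (3125) + (375) + (50) + (-45) + (1) = 3506; answer 3506
Step 2: S1 = 3506; d = 3; cross terms: (-9*3 - -1*-20)=-47, (-1*-4 - 37*3)=-107, (37*31 - -4*-4)=1131, (-4*17 - -34*31)=986, (-34*-20 - -9*17)=833; twice the area = |2796| = 2796; area = 1398; answer 1398

1398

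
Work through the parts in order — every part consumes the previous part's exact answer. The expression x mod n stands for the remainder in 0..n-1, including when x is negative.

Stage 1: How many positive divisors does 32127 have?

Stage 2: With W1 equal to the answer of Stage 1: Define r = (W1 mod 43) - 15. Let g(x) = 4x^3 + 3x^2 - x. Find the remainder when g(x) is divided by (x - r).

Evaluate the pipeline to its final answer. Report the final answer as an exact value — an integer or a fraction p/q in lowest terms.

Stage 1: 32127 = 3 * 10709; number of divisors = (1+1) * (1+1) = 4; answer 4
Stage 2: W1 = 4; r = -11; remainder = value at the root: 4*(-11)^3 + 3*(-11)^2 - 1*(-11)^1 = (-5324) + (363) + (11) = -4950; answer -4950

-4950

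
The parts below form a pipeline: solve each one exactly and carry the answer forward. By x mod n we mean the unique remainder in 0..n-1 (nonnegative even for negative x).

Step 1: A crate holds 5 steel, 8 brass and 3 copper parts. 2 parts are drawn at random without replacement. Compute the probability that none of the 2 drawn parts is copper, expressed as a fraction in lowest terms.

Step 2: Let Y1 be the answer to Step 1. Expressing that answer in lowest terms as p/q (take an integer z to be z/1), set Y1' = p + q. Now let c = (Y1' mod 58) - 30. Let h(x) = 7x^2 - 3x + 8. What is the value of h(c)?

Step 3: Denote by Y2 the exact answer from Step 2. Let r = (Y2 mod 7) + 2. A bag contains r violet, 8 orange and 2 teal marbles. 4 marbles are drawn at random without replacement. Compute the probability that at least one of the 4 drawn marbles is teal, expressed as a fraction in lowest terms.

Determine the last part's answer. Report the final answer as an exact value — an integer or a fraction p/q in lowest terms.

Step 1: total draws C(16,2) = 120; favorable C(13,2) = 78; P = 13/20; answer 13/20
Step 2: Y1 = 13/20; threaded value p + q = 33; c = 3; 7*(3)^2 - 3*(3)^1 + 8 = (63) + (-9) + (8) = 62; answer 62
Step 3: Y2 = 62; r = 8; total draws C(18,4) = 3060; complement C(16,4) = 1820; favorable 3060 - 1820 = 1240; P = 62/153; answer 62/153

62/153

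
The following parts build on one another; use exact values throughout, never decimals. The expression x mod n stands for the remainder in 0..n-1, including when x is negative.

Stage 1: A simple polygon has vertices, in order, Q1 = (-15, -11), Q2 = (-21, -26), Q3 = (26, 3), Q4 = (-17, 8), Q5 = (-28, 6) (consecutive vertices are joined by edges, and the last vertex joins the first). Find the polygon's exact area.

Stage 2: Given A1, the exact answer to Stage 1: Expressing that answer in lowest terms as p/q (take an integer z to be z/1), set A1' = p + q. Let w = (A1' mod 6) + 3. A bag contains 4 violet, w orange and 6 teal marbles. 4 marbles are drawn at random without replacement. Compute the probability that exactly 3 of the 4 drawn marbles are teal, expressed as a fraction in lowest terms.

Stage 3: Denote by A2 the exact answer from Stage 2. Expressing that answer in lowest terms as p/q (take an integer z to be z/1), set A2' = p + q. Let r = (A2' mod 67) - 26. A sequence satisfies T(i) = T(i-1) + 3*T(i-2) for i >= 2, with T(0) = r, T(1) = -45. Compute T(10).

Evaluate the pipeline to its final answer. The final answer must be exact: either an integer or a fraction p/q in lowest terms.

Stage 1: cross terms: (-15*-26 - -21*-11)=159, (-21*3 - 26*-26)=613, (26*8 - -17*3)=259, (-17*6 - -28*8)=122, (-28*-11 - -15*6)=398; twice the area = |1551| = 1551; area = 1551/2; answer 1551/2
Stage 2: A1 = 1551/2; threaded value p + q = 1553; w = 8; total draws C(18,4) = 3060; favorable C(6,3)*C(12,1) = 240; P = 4/51; answer 4/51
Stage 3: A2 = 4/51; threaded value p + q = 55; r = 29; T(2) = 1*(-45) + 3*(29) = 42; iterating: T(2)=42, T(3)=-93, T(4)=33, T(5)=-246, T(6)=-147, T(7)=-885, T(8)=-1326, T(9)=-3981, T(10)=-7959; answer -7959

-7959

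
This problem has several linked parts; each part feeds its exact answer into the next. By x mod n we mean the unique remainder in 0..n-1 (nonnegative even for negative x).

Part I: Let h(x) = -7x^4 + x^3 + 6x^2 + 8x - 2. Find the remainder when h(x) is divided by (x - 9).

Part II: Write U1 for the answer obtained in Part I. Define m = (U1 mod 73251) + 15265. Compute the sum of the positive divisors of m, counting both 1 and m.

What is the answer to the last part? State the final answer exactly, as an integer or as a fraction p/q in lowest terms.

65814

Part I: remainder = value at the root: -7*(9)^4 + 1*(9)^3 + 6*(9)^2 + 8*(9)^1 - 2 = (-45927) + (729) + (486) + (72) + (-2) = -44642; answer -44642
Part II: U1 = -44642; m = 43874; 43874 = 2 * 21937; sigma = (1 + 2) * (1 + 21937) = 3 * 21938 = 65814; answer 65814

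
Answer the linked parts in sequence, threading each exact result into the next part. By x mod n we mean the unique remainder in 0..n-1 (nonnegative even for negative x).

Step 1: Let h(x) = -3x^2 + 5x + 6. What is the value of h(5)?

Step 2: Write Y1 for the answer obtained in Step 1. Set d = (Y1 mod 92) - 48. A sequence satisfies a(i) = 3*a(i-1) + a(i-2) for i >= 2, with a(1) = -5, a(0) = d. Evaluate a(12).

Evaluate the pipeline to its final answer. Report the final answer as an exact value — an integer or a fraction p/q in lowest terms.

Step 1: -3*(5)^2 + 5*(5)^1 + 6 = (-75) + (25) + (6) = -44; answer -44
Step 2: Y1 = -44; d = 0; a(2) = 3*(-5) + 1*(0) = -15; iterating: a(2)=-15, a(3)=-50, a(4)=-165, a(5)=-545, a(6)=-1800, a(7)=-5945, a(8)=-19635, a(9)=-64850, a(10)=-214185, a(11)=-707405, a(12)=-2336400; answer -2336400

-2336400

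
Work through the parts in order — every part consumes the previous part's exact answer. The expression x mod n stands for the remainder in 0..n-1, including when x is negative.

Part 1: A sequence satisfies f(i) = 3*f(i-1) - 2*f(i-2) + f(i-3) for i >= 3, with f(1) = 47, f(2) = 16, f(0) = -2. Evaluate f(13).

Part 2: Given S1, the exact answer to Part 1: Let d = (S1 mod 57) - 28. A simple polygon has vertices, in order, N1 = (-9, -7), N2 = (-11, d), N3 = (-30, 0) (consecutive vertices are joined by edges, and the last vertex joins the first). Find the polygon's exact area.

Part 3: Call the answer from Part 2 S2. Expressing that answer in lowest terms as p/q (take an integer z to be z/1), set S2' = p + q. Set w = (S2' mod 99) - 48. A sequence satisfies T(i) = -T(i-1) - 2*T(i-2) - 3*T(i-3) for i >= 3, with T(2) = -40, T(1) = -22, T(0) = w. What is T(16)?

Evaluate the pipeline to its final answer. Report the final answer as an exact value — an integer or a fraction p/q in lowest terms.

20356

Part 1: f(3) = 3*(16) - 2*(47) + 1*(-2) = -48; iterating: f(3)=-48, f(4)=-129, f(5)=-275, f(6)=-615, f(7)=-1424, f(8)=-3317, f(9)=-7718, f(10)=-17944, f(11)=-41713, f(12)=-96969, f(13)=-225425; answer -225425
Part 2: S1 = -225425; d = -18; cross terms: (-9*-18 - -11*-7)=85, (-11*0 - -30*-18)=-540, (-30*-7 - -9*0)=210; twice the area = |-245| = 245; area = 245/2; answer 245/2
Part 3: S2 = 245/2; threaded value p + q = 247; w = 1; T(3) = -1*(-40) - 2*(-22) - 3*(1) = 81; iterating: T(3)=81, T(4)=65, T(5)=-107, T(6)=-266, T(7)=285, T(8)=568, T(9)=-340, T(10)=-1651, T(11)=627, T(12)=3695, T(13)=4, T(14)=-9275, T(15)=-1818, T(16)=20356; answer 20356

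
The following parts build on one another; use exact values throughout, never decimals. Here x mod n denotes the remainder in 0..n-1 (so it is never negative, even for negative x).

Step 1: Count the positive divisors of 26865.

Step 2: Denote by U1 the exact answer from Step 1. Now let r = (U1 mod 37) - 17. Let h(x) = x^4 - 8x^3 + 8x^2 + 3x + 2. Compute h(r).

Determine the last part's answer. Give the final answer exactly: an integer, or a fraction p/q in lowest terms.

16

Step 1: 26865 = 3^3 * 5 * 199; number of divisors = (3+1) * (1+1) * (1+1) = 16; answer 16
Step 2: U1 = 16; r = -1; 1*(-1)^4 - 8*(-1)^3 + 8*(-1)^2 + 3*(-1)^1 + 2 = (1) + (8) + (8) + (-3) + (2) = 16; answer 16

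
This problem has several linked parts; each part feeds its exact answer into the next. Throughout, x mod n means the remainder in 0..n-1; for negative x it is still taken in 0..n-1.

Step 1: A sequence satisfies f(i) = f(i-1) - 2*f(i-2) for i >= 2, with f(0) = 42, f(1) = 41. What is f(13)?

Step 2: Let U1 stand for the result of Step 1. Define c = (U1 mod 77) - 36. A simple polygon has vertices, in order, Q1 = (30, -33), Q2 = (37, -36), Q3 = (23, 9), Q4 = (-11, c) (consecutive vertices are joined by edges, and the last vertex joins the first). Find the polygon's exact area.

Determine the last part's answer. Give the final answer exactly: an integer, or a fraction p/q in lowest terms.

Step 1: f(2) = 1*(41) - 2*(42) = -43; iterating: f(2)=-43, f(3)=-125, f(4)=-39, f(5)=211, f(6)=289, f(7)=-133, f(8)=-711, f(9)=-445, f(10)=977, f(11)=1867, f(12)=-87, f(13)=-3821; answer -3821
Step 2: U1 = -3821; c = -7; cross terms: (30*-36 - 37*-33)=141, (37*9 - 23*-36)=1161, (23*-7 - -11*9)=-62, (-11*-33 - 30*-7)=573; twice the area = |1813| = 1813; area = 1813/2; answer 1813/2

1813/2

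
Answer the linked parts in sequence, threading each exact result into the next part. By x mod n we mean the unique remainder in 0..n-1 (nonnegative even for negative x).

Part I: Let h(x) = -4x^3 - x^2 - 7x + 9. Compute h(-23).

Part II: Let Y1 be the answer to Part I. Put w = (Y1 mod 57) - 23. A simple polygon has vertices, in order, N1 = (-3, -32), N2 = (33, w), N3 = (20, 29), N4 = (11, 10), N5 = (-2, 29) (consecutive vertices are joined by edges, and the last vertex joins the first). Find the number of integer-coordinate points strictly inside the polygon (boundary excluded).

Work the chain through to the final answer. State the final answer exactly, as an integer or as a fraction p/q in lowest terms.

Part I: -4*(-23)^3 - 1*(-23)^2 - 7*(-23)^1 + 9 = (48668) + (-529) + (161) + (9) = 48309; answer 48309
Part II: Y1 = 48309; w = 7; cross terms: (-3*7 - 33*-32)=1035, (33*29 - 20*7)=817, (20*10 - 11*29)=-119, (11*29 - -2*10)=339, (-2*-32 - -3*29)=151; twice the area = |2223| = 2223; area = 2223/2; boundary points = 3 + 1 + 1 + 1 + 1 = 7; strictly interior points = area - boundary/2 + 1 = 1109; answer 1109

1109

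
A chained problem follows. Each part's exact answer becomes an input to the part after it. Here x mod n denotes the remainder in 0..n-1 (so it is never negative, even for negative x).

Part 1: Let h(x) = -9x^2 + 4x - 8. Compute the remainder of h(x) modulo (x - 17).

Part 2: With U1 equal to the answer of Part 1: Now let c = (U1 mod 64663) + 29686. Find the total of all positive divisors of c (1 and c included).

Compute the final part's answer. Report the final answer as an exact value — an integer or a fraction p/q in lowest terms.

191520

Part 1: remainder = value at the root: -9*(17)^2 + 4*(17)^1 - 8 = (-2601) + (68) + (-8) = -2541; answer -2541
Part 2: U1 = -2541; c = 91808; 91808 = 2^5 * 19 * 151; sigma = (1 + 2 + 4 + 8 + 16 + 32) * (1 + 19) * (1 + 151) = 63 * 20 * 152 = 191520; answer 191520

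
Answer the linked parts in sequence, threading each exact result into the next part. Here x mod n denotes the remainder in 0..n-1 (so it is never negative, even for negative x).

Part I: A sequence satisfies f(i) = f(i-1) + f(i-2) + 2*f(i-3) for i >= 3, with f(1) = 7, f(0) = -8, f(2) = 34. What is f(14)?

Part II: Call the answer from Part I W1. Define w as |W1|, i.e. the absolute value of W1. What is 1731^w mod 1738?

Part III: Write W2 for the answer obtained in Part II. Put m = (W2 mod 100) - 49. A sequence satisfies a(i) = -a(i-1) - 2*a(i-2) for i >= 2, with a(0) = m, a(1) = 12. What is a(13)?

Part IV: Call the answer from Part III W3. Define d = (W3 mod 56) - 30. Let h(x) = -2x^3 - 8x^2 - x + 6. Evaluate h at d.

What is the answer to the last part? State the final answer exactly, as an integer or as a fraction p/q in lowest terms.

17452

Part I: f(3) = 1*(34) + 1*(7) + 2*(-8) = 25; iterating: f(3)=25, f(4)=73, f(5)=166, f(6)=289, f(7)=601, f(8)=1222, f(9)=2401, f(10)=4825, f(11)=9670, f(12)=19297, f(13)=38617, f(14)=77254; answer 77254
Part II: W1 = 77254; w = 77254; squarings mod 1738: 1731^1=1731, 1731^2=49, 1731^4=663, 1731^8=1593, 1731^16=169, 1731^32=753, 1731^64=421, 1731^128=1703, 1731^256=1225, 1731^512=731, 1731^1024=795, 1731^2048=1131, 1731^4096=1731, 1731^8192=49, 1731^16384=663, 1731^32768=1593, 1731^65536=169; 1731^77254 = 1731^2 * 1731^4 * 1731^64 * 1731^128 * 1731^256 * 1731^1024 * 1731^2048 * 1731^8192 * 1731^65536 = 399 (mod 1738); answer 399
Part III: W2 = 399; m = 50; a(2) = -1*(12) - 2*(50) = -112; iterating: a(2)=-112, a(3)=88, a(4)=136, a(5)=-312, a(6)=40, a(7)=584, a(8)=-664, a(9)=-504, a(10)=1832, a(11)=-824, a(12)=-2840, a(13)=4488; answer 4488
Part IV: W3 = 4488; d = -22; -2*(-22)^3 - 8*(-22)^2 - 1*(-22)^1 + 6 = (21296) + (-3872) + (22) + (6) = 17452; answer 17452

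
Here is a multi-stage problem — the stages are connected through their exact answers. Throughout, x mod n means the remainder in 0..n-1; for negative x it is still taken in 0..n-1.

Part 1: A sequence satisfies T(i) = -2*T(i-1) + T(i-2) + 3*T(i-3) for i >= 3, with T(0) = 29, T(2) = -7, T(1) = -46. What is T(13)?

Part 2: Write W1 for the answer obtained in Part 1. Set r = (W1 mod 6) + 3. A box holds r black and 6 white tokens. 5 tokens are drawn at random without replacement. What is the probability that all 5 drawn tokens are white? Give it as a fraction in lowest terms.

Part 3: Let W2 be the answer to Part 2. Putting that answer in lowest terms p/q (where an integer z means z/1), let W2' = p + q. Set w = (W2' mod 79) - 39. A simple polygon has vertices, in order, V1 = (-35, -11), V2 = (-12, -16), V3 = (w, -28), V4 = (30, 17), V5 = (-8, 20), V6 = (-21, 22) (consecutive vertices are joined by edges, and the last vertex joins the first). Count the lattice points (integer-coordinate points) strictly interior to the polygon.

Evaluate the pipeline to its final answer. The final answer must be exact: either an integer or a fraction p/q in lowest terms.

1739

Part 1: T(3) = -2*(-7) + 1*(-46) + 3*(29) = 55; iterating: T(3)=55, T(4)=-255, T(5)=544, T(6)=-1178, T(7)=2135, T(8)=-3816, T(9)=6233, T(10)=-9877, T(11)=14539, T(12)=-20256, T(13)=25420; answer 25420
Part 2: W1 = 25420; r = 7; total draws C(13,5) = 1287; favorable C(6,5) = 6; P = 2/429; answer 2/429
Part 3: W2 = 2/429; threaded value p + q = 431; w = -3; cross terms: (-35*-16 - -12*-11)=428, (-12*-28 - -3*-16)=288, (-3*17 - 30*-28)=789, (30*20 - -8*17)=736, (-8*22 - -21*20)=244, (-21*-11 - -35*22)=1001; twice the area = |3486| = 3486; area = 1743; boundary points = 1 + 3 + 3 + 1 + 1 + 1 = 10; strictly interior points = area - boundary/2 + 1 = 1739; answer 1739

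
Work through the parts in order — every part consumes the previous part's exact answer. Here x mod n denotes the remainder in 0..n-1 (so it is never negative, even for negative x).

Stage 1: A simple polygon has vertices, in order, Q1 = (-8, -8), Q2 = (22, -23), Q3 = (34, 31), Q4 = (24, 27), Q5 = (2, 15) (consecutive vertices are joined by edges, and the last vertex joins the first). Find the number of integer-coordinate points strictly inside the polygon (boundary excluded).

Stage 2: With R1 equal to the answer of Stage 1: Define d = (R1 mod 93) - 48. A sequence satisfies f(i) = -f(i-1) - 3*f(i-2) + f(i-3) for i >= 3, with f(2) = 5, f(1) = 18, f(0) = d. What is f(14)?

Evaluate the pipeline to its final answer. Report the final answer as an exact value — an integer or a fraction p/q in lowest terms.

Stage 1: cross terms: (-8*-23 - 22*-8)=360, (22*31 - 34*-23)=1464, (34*27 - 24*31)=174, (24*15 - 2*27)=306, (2*-8 - -8*15)=104; twice the area = |2408| = 2408; area = 1204; boundary points = 15 + 6 + 2 + 2 + 1 = 26; strictly interior points = area - boundary/2 + 1 = 1192; answer 1192
Stage 2: R1 = 1192; d = 28; f(3) = -1*(5) - 3*(18) + 1*(28) = -31; iterating: f(3)=-31, f(4)=34, f(5)=64, f(6)=-197, f(7)=39, f(8)=616, f(9)=-930, f(10)=-879, f(11)=4285, f(12)=-2578, f(13)=-11156, f(14)=23175; answer 23175

23175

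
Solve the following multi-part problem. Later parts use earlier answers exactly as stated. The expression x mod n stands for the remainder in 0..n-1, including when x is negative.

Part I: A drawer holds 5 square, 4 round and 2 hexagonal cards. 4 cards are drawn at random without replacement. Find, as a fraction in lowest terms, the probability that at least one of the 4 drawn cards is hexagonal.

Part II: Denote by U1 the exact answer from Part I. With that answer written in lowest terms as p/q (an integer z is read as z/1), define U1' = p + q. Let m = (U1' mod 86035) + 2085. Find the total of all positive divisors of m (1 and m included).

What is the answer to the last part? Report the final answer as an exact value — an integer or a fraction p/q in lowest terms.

Part I: total draws C(11,4) = 330; complement C(9,4) = 126; favorable 330 - 126 = 204; P = 34/55; answer 34/55
Part II: U1 = 34/55; threaded value p + q = 89; m = 2174; 2174 = 2 * 1087; sigma = (1 + 2) * (1 + 1087) = 3 * 1088 = 3264; answer 3264

3264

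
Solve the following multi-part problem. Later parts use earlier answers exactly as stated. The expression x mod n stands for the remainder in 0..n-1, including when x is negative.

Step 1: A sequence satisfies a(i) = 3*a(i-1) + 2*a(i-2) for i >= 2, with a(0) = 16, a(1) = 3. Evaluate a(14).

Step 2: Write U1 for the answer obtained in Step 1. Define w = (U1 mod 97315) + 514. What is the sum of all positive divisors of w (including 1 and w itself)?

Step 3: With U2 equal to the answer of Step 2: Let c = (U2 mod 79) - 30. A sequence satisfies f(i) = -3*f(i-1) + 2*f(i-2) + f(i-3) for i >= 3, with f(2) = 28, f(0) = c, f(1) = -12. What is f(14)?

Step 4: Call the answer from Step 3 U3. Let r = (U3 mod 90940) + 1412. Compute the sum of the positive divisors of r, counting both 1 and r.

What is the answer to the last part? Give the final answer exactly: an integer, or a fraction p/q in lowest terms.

32550

Step 1: a(2) = 3*(3) + 2*(16) = 41; iterating: a(2)=41, a(3)=129, a(4)=469, a(5)=1665, a(6)=5933, a(7)=21129, a(8)=75253, a(9)=268017, a(10)=954557, a(11)=3399705, a(12)=12108229, a(13)=43124097, a(14)=153588749; answer 153588749
Step 2: U1 = 153588749; w = 26193; 26193 = 3 * 8731; sigma = (1 + 3) * (1 + 8731) = 4 * 8732 = 34928; answer 34928
Step 3: U2 = 34928; c = -20; f(3) = -3*(28) + 2*(-12) + 1*(-20) = -128; iterating: f(3)=-128, f(4)=428, f(5)=-1512, f(6)=5264, f(7)=-18388, f(8)=64180, f(9)=-224052, f(10)=782128, f(11)=-2730308, f(12)=9531128, f(13)=-33271872, f(14)=116147564; answer 116147564
Step 4: U3 = 116147564; r = 18596; 18596 = 2^2 * 4649; sigma = (1 + 2 + 4) * (1 + 4649) = 7 * 4650 = 32550; answer 32550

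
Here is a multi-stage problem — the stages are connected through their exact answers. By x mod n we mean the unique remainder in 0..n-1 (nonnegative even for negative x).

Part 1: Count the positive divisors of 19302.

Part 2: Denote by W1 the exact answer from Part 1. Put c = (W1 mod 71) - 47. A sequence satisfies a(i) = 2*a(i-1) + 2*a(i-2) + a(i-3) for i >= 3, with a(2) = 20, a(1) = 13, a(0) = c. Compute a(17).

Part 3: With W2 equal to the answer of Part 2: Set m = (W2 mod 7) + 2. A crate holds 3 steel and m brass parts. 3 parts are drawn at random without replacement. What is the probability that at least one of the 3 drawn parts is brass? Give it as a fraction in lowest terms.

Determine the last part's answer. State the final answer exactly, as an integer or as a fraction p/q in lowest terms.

164/165

Part 1: 19302 = 2 * 3 * 3217; number of divisors = (1+1) * (1+1) * (1+1) = 8; answer 8
Part 2: W1 = 8; c = -39; a(3) = 2*(20) + 2*(13) + 1*(-39) = 27; iterating: a(3)=27, a(4)=107, a(5)=288, a(6)=817, a(7)=2317, a(8)=6556, a(9)=18563, a(10)=52555, a(11)=148792, a(12)=421257, a(13)=1192653, a(14)=3376612, a(15)=9559787, a(16)=27065451, a(17)=76627088; answer 76627088
Part 3: W2 = 76627088; m = 8; total draws C(11,3) = 165; complement C(3,3) = 1; favorable 165 - 1 = 164; P = 164/165; answer 164/165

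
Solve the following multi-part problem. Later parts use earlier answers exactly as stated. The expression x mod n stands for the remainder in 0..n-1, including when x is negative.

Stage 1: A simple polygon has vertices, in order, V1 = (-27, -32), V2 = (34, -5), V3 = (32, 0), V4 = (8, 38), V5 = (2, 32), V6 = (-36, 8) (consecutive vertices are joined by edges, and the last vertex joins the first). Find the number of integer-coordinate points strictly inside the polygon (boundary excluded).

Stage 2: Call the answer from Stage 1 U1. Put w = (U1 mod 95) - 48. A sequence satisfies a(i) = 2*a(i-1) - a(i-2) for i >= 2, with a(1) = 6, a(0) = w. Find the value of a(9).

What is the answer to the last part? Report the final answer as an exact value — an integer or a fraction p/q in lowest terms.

-258

Stage 1: cross terms: (-27*-5 - 34*-32)=1223, (34*0 - 32*-5)=160, (32*38 - 8*0)=1216, (8*32 - 2*38)=180, (2*8 - -36*32)=1168, (-36*-32 - -27*8)=1368; twice the area = |5315| = 5315; area = 5315/2; boundary points = 1 + 1 + 2 + 6 + 2 + 1 = 13; strictly interior points = area - boundary/2 + 1 = 2652; answer 2652
Stage 2: U1 = 2652; w = 39; a(2) = 2*(6) - 1*(39) = -27; iterating: a(2)=-27, a(3)=-60, a(4)=-93, a(5)=-126, a(6)=-159, a(7)=-192, a(8)=-225, a(9)=-258; answer -258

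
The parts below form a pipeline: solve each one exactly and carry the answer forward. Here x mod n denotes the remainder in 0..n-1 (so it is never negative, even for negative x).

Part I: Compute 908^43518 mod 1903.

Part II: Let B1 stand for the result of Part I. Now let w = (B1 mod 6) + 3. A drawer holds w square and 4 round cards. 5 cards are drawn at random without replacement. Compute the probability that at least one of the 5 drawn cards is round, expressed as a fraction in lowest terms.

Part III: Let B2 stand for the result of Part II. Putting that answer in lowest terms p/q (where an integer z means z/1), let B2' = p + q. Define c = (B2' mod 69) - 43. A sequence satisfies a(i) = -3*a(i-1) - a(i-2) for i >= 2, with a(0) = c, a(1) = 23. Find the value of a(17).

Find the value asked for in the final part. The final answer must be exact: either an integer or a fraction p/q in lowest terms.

Part I: squarings mod 1903: 908^1=908, 908^2=465, 908^4=1186, 908^8=279, 908^16=1721, 908^32=773, 908^64=1890, 908^128=169, 908^256=16, 908^512=256, 908^1024=834, 908^2048=961, 908^4096=566, 908^8192=652, 908^16384=735, 908^32768=1676; 908^43518 = 908^2 * 908^4 * 908^8 * 908^16 * 908^32 * 908^64 * 908^128 * 908^256 * 908^2048 * 908^8192 * 908^32768 = 1676 (mod 1903); answer 1676
Part II: B1 = 1676; w = 5; total draws C(9,5) = 126; complement C(5,5) = 1; favorable 126 - 1 = 125; P = 125/126; answer 125/126
Part III: B2 = 125/126; threaded value p + q = 251; c = 1; a(2) = -3*(23) - 1*(1) = -70; iterating: a(2)=-70, a(3)=187, a(4)=-491, a(5)=1286, a(6)=-3367, a(7)=8815, a(8)=-23078, a(9)=60419, a(10)=-158179, a(11)=414118, a(12)=-1084175, a(13)=2838407, a(14)=-7431046, a(15)=19454731, a(16)=-50933147, a(17)=133344710; answer 133344710

133344710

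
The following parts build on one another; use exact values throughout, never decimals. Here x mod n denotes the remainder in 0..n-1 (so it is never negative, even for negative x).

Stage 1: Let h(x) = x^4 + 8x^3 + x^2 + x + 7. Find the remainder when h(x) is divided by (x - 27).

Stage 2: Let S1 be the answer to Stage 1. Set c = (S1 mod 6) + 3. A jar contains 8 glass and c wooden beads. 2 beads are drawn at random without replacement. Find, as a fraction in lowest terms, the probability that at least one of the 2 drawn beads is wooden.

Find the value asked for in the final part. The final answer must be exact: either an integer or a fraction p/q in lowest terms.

Stage 1: remainder = value at the root: 1*(27)^4 + 8*(27)^3 + 1*(27)^2 + 1*(27)^1 + 7 = (531441) + (157464) + (729) + (27) + (7) = 689668; answer 689668
Stage 2: S1 = 689668; c = 7; total draws C(15,2) = 105; complement C(8,2) = 28; favorable 105 - 28 = 77; P = 11/15; answer 11/15

11/15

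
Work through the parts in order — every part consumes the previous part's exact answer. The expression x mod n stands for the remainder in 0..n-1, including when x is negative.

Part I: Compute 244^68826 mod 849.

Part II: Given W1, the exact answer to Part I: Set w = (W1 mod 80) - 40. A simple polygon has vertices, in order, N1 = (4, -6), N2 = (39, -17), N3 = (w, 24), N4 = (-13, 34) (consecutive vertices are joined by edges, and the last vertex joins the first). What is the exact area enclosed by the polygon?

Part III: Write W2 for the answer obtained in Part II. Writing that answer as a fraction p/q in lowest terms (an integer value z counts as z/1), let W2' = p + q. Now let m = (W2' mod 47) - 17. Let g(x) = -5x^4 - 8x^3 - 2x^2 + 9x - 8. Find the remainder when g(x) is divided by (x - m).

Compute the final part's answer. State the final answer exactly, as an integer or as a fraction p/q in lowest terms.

-280448

Part I: squarings mod 849: 244^1=244, 244^2=106, 244^4=199, 244^8=547, 244^16=361, 244^32=424, 244^64=637, 244^128=796, 244^256=262, 244^512=724, 244^1024=343, 244^2048=487, 244^4096=298, 244^8192=508, 244^16384=817, 244^32768=175, 244^65536=61; 244^68826 = 244^2 * 244^8 * 244^16 * 244^64 * 244^128 * 244^1024 * 244^2048 * 244^65536 = 61 (mod 849); answer 61
Part II: W1 = 61; w = 21; cross terms: (4*-17 - 39*-6)=166, (39*24 - 21*-17)=1293, (21*34 - -13*24)=1026, (-13*-6 - 4*34)=-58; twice the area = |2427| = 2427; area = 2427/2; answer 2427/2
Part III: W2 = 2427/2; threaded value p + q = 2429; m = 15; remainder = value at the root: -5*(15)^4 - 8*(15)^3 - 2*(15)^2 + 9*(15)^1 - 8 = (-253125) + (-27000) + (-450) + (135) + (-8) = -280448; answer -280448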